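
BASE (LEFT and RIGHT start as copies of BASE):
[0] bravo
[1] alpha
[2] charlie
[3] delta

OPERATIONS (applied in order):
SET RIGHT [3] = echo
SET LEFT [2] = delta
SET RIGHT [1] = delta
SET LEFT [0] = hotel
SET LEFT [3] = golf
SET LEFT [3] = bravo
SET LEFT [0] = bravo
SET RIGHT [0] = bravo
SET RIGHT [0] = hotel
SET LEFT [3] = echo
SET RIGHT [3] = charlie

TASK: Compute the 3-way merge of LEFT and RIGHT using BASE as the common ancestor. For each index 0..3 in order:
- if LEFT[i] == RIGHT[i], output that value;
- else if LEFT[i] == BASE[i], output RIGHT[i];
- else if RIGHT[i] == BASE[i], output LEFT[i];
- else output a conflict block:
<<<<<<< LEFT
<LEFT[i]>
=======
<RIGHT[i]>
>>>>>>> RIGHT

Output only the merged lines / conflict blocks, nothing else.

Answer: hotel
delta
delta
<<<<<<< LEFT
echo
=======
charlie
>>>>>>> RIGHT

Derivation:
Final LEFT:  [bravo, alpha, delta, echo]
Final RIGHT: [hotel, delta, charlie, charlie]
i=0: L=bravo=BASE, R=hotel -> take RIGHT -> hotel
i=1: L=alpha=BASE, R=delta -> take RIGHT -> delta
i=2: L=delta, R=charlie=BASE -> take LEFT -> delta
i=3: BASE=delta L=echo R=charlie all differ -> CONFLICT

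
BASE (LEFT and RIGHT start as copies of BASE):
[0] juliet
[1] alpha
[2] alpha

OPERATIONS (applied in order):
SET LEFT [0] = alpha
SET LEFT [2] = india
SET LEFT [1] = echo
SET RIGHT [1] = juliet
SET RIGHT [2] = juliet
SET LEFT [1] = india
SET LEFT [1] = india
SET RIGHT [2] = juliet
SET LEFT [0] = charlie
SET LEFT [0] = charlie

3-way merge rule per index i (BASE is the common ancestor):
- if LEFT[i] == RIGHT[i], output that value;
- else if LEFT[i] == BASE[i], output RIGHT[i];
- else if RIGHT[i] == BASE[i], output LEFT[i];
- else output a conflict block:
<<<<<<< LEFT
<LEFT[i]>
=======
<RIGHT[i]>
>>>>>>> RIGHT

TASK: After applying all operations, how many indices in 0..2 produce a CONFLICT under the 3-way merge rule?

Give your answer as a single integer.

Answer: 2

Derivation:
Final LEFT:  [charlie, india, india]
Final RIGHT: [juliet, juliet, juliet]
i=0: L=charlie, R=juliet=BASE -> take LEFT -> charlie
i=1: BASE=alpha L=india R=juliet all differ -> CONFLICT
i=2: BASE=alpha L=india R=juliet all differ -> CONFLICT
Conflict count: 2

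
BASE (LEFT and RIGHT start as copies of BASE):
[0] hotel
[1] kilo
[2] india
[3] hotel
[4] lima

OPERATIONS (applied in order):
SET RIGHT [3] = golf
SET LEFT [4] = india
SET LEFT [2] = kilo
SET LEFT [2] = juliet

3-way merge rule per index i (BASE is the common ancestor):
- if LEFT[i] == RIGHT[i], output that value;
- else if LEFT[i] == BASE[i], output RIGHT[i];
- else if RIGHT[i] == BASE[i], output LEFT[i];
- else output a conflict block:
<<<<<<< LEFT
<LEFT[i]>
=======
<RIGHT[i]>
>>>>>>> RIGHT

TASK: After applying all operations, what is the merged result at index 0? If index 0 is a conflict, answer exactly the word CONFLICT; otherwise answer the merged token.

Answer: hotel

Derivation:
Final LEFT:  [hotel, kilo, juliet, hotel, india]
Final RIGHT: [hotel, kilo, india, golf, lima]
i=0: L=hotel R=hotel -> agree -> hotel
i=1: L=kilo R=kilo -> agree -> kilo
i=2: L=juliet, R=india=BASE -> take LEFT -> juliet
i=3: L=hotel=BASE, R=golf -> take RIGHT -> golf
i=4: L=india, R=lima=BASE -> take LEFT -> india
Index 0 -> hotel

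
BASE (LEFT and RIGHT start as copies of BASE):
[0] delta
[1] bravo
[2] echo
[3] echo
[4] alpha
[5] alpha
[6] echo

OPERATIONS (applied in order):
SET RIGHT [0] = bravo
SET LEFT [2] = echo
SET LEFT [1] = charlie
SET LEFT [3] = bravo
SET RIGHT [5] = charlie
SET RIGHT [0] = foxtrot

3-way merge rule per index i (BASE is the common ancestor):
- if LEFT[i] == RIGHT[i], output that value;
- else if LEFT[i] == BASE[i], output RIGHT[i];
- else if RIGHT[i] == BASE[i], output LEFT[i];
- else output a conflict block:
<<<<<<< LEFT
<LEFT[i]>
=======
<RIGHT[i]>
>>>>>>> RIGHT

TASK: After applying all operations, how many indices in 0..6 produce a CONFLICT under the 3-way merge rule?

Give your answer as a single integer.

Final LEFT:  [delta, charlie, echo, bravo, alpha, alpha, echo]
Final RIGHT: [foxtrot, bravo, echo, echo, alpha, charlie, echo]
i=0: L=delta=BASE, R=foxtrot -> take RIGHT -> foxtrot
i=1: L=charlie, R=bravo=BASE -> take LEFT -> charlie
i=2: L=echo R=echo -> agree -> echo
i=3: L=bravo, R=echo=BASE -> take LEFT -> bravo
i=4: L=alpha R=alpha -> agree -> alpha
i=5: L=alpha=BASE, R=charlie -> take RIGHT -> charlie
i=6: L=echo R=echo -> agree -> echo
Conflict count: 0

Answer: 0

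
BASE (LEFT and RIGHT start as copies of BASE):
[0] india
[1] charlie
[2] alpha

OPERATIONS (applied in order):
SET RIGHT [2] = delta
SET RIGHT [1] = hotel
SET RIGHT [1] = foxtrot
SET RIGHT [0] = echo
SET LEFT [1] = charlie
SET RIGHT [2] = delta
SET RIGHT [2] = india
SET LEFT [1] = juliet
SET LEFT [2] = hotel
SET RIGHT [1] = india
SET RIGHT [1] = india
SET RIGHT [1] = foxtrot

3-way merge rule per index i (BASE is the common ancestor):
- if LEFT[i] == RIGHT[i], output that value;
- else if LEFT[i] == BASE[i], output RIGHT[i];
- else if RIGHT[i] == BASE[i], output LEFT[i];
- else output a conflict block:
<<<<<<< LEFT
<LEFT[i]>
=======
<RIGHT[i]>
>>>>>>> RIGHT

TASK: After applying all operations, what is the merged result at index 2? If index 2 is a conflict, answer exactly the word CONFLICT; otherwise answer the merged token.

Final LEFT:  [india, juliet, hotel]
Final RIGHT: [echo, foxtrot, india]
i=0: L=india=BASE, R=echo -> take RIGHT -> echo
i=1: BASE=charlie L=juliet R=foxtrot all differ -> CONFLICT
i=2: BASE=alpha L=hotel R=india all differ -> CONFLICT
Index 2 -> CONFLICT

Answer: CONFLICT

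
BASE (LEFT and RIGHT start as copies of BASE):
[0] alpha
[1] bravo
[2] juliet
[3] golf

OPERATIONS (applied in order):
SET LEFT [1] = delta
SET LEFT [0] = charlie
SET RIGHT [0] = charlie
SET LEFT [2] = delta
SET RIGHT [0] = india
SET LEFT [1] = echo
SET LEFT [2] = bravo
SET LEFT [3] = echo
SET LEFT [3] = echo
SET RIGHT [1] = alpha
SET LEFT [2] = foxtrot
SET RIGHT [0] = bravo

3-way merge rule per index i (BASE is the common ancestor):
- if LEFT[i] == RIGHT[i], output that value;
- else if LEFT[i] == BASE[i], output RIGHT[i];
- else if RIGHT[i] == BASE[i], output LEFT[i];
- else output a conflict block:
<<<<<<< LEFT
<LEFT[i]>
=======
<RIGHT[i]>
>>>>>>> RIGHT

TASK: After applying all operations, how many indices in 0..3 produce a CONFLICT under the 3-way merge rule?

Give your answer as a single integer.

Answer: 2

Derivation:
Final LEFT:  [charlie, echo, foxtrot, echo]
Final RIGHT: [bravo, alpha, juliet, golf]
i=0: BASE=alpha L=charlie R=bravo all differ -> CONFLICT
i=1: BASE=bravo L=echo R=alpha all differ -> CONFLICT
i=2: L=foxtrot, R=juliet=BASE -> take LEFT -> foxtrot
i=3: L=echo, R=golf=BASE -> take LEFT -> echo
Conflict count: 2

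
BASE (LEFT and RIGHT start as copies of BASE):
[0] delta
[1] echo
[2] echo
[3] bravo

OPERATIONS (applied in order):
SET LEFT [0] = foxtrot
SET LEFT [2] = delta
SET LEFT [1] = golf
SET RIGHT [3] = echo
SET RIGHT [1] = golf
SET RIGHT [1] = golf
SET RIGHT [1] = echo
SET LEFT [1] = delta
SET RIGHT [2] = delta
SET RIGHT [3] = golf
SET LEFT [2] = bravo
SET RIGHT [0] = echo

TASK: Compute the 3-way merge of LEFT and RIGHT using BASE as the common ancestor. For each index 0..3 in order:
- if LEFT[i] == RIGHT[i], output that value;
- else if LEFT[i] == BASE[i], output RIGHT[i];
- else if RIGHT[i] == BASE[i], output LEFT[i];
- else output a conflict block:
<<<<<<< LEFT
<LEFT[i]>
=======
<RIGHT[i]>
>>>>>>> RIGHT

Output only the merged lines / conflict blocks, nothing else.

Final LEFT:  [foxtrot, delta, bravo, bravo]
Final RIGHT: [echo, echo, delta, golf]
i=0: BASE=delta L=foxtrot R=echo all differ -> CONFLICT
i=1: L=delta, R=echo=BASE -> take LEFT -> delta
i=2: BASE=echo L=bravo R=delta all differ -> CONFLICT
i=3: L=bravo=BASE, R=golf -> take RIGHT -> golf

Answer: <<<<<<< LEFT
foxtrot
=======
echo
>>>>>>> RIGHT
delta
<<<<<<< LEFT
bravo
=======
delta
>>>>>>> RIGHT
golf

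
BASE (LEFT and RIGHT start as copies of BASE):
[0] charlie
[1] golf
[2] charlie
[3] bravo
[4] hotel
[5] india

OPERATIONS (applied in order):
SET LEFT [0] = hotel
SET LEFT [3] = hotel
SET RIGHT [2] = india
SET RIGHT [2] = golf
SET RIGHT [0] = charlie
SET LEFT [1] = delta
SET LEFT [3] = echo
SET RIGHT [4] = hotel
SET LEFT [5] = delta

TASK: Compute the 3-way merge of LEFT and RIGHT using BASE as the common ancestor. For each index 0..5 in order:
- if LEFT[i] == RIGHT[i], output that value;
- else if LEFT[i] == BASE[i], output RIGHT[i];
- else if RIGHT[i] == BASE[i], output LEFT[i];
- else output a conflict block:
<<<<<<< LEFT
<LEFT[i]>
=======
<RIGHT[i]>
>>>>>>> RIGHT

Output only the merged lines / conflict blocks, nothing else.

Final LEFT:  [hotel, delta, charlie, echo, hotel, delta]
Final RIGHT: [charlie, golf, golf, bravo, hotel, india]
i=0: L=hotel, R=charlie=BASE -> take LEFT -> hotel
i=1: L=delta, R=golf=BASE -> take LEFT -> delta
i=2: L=charlie=BASE, R=golf -> take RIGHT -> golf
i=3: L=echo, R=bravo=BASE -> take LEFT -> echo
i=4: L=hotel R=hotel -> agree -> hotel
i=5: L=delta, R=india=BASE -> take LEFT -> delta

Answer: hotel
delta
golf
echo
hotel
delta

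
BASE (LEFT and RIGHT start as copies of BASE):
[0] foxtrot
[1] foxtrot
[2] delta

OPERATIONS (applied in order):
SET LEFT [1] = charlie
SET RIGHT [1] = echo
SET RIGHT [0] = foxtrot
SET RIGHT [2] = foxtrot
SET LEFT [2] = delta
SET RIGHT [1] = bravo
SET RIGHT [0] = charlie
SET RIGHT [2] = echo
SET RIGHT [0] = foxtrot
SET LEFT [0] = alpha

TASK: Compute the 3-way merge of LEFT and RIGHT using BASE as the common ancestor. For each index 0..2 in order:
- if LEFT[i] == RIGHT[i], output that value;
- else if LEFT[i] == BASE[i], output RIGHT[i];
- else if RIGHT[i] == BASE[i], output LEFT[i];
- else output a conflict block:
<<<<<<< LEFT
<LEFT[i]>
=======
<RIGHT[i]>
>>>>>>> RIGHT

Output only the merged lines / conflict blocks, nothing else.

Final LEFT:  [alpha, charlie, delta]
Final RIGHT: [foxtrot, bravo, echo]
i=0: L=alpha, R=foxtrot=BASE -> take LEFT -> alpha
i=1: BASE=foxtrot L=charlie R=bravo all differ -> CONFLICT
i=2: L=delta=BASE, R=echo -> take RIGHT -> echo

Answer: alpha
<<<<<<< LEFT
charlie
=======
bravo
>>>>>>> RIGHT
echo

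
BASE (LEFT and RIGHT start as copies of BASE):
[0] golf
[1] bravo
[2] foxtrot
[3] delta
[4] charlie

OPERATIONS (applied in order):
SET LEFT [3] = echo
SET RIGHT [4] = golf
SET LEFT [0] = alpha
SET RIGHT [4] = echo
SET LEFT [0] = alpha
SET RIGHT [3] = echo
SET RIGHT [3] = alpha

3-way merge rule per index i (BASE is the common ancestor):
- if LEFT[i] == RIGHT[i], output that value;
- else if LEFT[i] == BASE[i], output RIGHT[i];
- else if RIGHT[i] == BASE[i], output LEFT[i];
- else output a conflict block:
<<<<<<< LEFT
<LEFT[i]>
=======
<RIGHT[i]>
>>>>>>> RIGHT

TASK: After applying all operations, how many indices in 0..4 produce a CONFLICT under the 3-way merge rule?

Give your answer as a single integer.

Answer: 1

Derivation:
Final LEFT:  [alpha, bravo, foxtrot, echo, charlie]
Final RIGHT: [golf, bravo, foxtrot, alpha, echo]
i=0: L=alpha, R=golf=BASE -> take LEFT -> alpha
i=1: L=bravo R=bravo -> agree -> bravo
i=2: L=foxtrot R=foxtrot -> agree -> foxtrot
i=3: BASE=delta L=echo R=alpha all differ -> CONFLICT
i=4: L=charlie=BASE, R=echo -> take RIGHT -> echo
Conflict count: 1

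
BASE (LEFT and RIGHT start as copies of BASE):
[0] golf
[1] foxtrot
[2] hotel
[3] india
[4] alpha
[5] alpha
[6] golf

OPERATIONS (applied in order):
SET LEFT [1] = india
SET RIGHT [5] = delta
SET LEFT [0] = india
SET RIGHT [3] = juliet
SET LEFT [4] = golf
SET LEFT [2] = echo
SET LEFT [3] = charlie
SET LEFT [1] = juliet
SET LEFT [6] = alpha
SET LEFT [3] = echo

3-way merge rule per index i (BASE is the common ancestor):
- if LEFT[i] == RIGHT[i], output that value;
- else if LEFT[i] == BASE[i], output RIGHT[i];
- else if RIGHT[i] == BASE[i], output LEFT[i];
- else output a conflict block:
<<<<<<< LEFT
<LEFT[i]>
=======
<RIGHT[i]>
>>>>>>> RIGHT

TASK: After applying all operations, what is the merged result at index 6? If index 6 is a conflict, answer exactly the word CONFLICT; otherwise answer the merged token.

Answer: alpha

Derivation:
Final LEFT:  [india, juliet, echo, echo, golf, alpha, alpha]
Final RIGHT: [golf, foxtrot, hotel, juliet, alpha, delta, golf]
i=0: L=india, R=golf=BASE -> take LEFT -> india
i=1: L=juliet, R=foxtrot=BASE -> take LEFT -> juliet
i=2: L=echo, R=hotel=BASE -> take LEFT -> echo
i=3: BASE=india L=echo R=juliet all differ -> CONFLICT
i=4: L=golf, R=alpha=BASE -> take LEFT -> golf
i=5: L=alpha=BASE, R=delta -> take RIGHT -> delta
i=6: L=alpha, R=golf=BASE -> take LEFT -> alpha
Index 6 -> alpha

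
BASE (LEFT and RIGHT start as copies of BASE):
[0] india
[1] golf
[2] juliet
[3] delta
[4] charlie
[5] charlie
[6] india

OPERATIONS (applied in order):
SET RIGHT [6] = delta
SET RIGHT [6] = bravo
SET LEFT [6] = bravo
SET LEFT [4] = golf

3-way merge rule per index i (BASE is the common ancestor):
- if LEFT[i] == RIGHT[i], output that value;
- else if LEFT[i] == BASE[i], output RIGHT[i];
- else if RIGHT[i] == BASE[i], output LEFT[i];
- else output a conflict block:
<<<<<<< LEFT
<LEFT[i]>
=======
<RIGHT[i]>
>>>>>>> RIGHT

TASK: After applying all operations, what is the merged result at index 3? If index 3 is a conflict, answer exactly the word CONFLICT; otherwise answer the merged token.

Final LEFT:  [india, golf, juliet, delta, golf, charlie, bravo]
Final RIGHT: [india, golf, juliet, delta, charlie, charlie, bravo]
i=0: L=india R=india -> agree -> india
i=1: L=golf R=golf -> agree -> golf
i=2: L=juliet R=juliet -> agree -> juliet
i=3: L=delta R=delta -> agree -> delta
i=4: L=golf, R=charlie=BASE -> take LEFT -> golf
i=5: L=charlie R=charlie -> agree -> charlie
i=6: L=bravo R=bravo -> agree -> bravo
Index 3 -> delta

Answer: delta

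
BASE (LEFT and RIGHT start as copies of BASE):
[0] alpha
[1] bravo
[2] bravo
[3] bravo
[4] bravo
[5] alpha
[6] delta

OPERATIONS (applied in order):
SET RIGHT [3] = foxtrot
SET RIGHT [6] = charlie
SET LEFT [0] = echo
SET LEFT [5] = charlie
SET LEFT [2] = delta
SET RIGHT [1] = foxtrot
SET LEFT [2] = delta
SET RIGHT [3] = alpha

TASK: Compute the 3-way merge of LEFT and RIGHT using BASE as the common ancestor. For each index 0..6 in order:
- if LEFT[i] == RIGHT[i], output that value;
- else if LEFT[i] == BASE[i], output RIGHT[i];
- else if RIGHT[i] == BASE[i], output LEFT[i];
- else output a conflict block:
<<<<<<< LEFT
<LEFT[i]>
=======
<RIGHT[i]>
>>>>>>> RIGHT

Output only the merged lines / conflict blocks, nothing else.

Answer: echo
foxtrot
delta
alpha
bravo
charlie
charlie

Derivation:
Final LEFT:  [echo, bravo, delta, bravo, bravo, charlie, delta]
Final RIGHT: [alpha, foxtrot, bravo, alpha, bravo, alpha, charlie]
i=0: L=echo, R=alpha=BASE -> take LEFT -> echo
i=1: L=bravo=BASE, R=foxtrot -> take RIGHT -> foxtrot
i=2: L=delta, R=bravo=BASE -> take LEFT -> delta
i=3: L=bravo=BASE, R=alpha -> take RIGHT -> alpha
i=4: L=bravo R=bravo -> agree -> bravo
i=5: L=charlie, R=alpha=BASE -> take LEFT -> charlie
i=6: L=delta=BASE, R=charlie -> take RIGHT -> charlie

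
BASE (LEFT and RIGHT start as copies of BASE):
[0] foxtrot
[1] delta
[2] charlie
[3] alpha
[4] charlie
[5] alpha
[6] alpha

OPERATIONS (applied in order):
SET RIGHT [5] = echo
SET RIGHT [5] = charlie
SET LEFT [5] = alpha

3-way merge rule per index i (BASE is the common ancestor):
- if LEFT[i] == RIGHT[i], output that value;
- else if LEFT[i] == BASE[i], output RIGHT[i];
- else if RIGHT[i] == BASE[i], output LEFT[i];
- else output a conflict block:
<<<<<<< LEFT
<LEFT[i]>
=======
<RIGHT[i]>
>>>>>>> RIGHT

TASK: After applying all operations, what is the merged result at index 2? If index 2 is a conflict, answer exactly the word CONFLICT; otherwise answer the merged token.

Final LEFT:  [foxtrot, delta, charlie, alpha, charlie, alpha, alpha]
Final RIGHT: [foxtrot, delta, charlie, alpha, charlie, charlie, alpha]
i=0: L=foxtrot R=foxtrot -> agree -> foxtrot
i=1: L=delta R=delta -> agree -> delta
i=2: L=charlie R=charlie -> agree -> charlie
i=3: L=alpha R=alpha -> agree -> alpha
i=4: L=charlie R=charlie -> agree -> charlie
i=5: L=alpha=BASE, R=charlie -> take RIGHT -> charlie
i=6: L=alpha R=alpha -> agree -> alpha
Index 2 -> charlie

Answer: charlie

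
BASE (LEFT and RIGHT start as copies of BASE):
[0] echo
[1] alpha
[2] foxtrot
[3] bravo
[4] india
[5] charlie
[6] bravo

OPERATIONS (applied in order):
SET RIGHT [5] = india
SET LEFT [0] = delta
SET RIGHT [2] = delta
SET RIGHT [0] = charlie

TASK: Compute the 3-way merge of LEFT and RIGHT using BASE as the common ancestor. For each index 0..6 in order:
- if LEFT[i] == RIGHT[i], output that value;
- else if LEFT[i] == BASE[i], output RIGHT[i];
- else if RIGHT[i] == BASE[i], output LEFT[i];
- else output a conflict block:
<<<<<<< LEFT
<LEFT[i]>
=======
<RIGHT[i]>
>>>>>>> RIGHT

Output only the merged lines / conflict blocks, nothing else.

Final LEFT:  [delta, alpha, foxtrot, bravo, india, charlie, bravo]
Final RIGHT: [charlie, alpha, delta, bravo, india, india, bravo]
i=0: BASE=echo L=delta R=charlie all differ -> CONFLICT
i=1: L=alpha R=alpha -> agree -> alpha
i=2: L=foxtrot=BASE, R=delta -> take RIGHT -> delta
i=3: L=bravo R=bravo -> agree -> bravo
i=4: L=india R=india -> agree -> india
i=5: L=charlie=BASE, R=india -> take RIGHT -> india
i=6: L=bravo R=bravo -> agree -> bravo

Answer: <<<<<<< LEFT
delta
=======
charlie
>>>>>>> RIGHT
alpha
delta
bravo
india
india
bravo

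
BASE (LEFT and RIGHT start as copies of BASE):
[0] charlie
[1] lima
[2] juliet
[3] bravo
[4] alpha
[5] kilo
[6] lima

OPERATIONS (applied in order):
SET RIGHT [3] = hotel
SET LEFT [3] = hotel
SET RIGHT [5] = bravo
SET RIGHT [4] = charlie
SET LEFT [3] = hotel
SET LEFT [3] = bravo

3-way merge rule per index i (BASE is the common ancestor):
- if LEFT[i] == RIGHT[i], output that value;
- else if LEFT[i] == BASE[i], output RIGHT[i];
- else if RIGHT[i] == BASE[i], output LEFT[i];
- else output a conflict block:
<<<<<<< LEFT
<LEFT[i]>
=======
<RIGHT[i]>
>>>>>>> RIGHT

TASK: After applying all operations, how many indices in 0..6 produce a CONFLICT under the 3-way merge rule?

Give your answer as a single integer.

Answer: 0

Derivation:
Final LEFT:  [charlie, lima, juliet, bravo, alpha, kilo, lima]
Final RIGHT: [charlie, lima, juliet, hotel, charlie, bravo, lima]
i=0: L=charlie R=charlie -> agree -> charlie
i=1: L=lima R=lima -> agree -> lima
i=2: L=juliet R=juliet -> agree -> juliet
i=3: L=bravo=BASE, R=hotel -> take RIGHT -> hotel
i=4: L=alpha=BASE, R=charlie -> take RIGHT -> charlie
i=5: L=kilo=BASE, R=bravo -> take RIGHT -> bravo
i=6: L=lima R=lima -> agree -> lima
Conflict count: 0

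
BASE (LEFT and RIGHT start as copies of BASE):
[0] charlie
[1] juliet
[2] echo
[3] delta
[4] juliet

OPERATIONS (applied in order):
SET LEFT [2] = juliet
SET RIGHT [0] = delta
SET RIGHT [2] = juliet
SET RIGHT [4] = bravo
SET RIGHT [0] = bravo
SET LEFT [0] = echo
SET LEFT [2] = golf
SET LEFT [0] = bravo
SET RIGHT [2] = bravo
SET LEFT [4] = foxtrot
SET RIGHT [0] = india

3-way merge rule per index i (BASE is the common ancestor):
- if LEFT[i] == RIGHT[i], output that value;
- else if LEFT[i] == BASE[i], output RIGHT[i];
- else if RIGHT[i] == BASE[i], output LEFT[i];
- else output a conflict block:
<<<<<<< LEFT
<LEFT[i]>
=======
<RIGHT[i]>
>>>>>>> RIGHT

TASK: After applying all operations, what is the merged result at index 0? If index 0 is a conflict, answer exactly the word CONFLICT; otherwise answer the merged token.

Final LEFT:  [bravo, juliet, golf, delta, foxtrot]
Final RIGHT: [india, juliet, bravo, delta, bravo]
i=0: BASE=charlie L=bravo R=india all differ -> CONFLICT
i=1: L=juliet R=juliet -> agree -> juliet
i=2: BASE=echo L=golf R=bravo all differ -> CONFLICT
i=3: L=delta R=delta -> agree -> delta
i=4: BASE=juliet L=foxtrot R=bravo all differ -> CONFLICT
Index 0 -> CONFLICT

Answer: CONFLICT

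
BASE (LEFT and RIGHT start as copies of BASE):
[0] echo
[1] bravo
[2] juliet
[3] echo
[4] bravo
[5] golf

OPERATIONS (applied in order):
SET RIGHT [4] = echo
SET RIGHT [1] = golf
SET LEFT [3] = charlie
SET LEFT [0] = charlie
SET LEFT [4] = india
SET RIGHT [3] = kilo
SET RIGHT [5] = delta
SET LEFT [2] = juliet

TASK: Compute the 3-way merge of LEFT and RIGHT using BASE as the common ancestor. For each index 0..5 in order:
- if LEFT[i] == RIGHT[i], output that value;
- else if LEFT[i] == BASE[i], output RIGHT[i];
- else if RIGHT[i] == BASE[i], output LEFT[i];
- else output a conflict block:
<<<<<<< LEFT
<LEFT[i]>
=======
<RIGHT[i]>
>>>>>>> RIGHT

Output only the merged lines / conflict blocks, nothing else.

Final LEFT:  [charlie, bravo, juliet, charlie, india, golf]
Final RIGHT: [echo, golf, juliet, kilo, echo, delta]
i=0: L=charlie, R=echo=BASE -> take LEFT -> charlie
i=1: L=bravo=BASE, R=golf -> take RIGHT -> golf
i=2: L=juliet R=juliet -> agree -> juliet
i=3: BASE=echo L=charlie R=kilo all differ -> CONFLICT
i=4: BASE=bravo L=india R=echo all differ -> CONFLICT
i=5: L=golf=BASE, R=delta -> take RIGHT -> delta

Answer: charlie
golf
juliet
<<<<<<< LEFT
charlie
=======
kilo
>>>>>>> RIGHT
<<<<<<< LEFT
india
=======
echo
>>>>>>> RIGHT
delta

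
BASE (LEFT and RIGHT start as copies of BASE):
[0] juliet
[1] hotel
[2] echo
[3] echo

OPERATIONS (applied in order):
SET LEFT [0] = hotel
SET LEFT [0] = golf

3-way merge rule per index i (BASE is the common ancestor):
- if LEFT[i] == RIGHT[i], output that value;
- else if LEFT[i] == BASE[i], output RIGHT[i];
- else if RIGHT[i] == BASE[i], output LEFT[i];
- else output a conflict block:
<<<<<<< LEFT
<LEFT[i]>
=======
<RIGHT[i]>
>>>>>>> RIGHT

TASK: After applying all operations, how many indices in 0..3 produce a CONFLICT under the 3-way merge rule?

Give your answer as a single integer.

Answer: 0

Derivation:
Final LEFT:  [golf, hotel, echo, echo]
Final RIGHT: [juliet, hotel, echo, echo]
i=0: L=golf, R=juliet=BASE -> take LEFT -> golf
i=1: L=hotel R=hotel -> agree -> hotel
i=2: L=echo R=echo -> agree -> echo
i=3: L=echo R=echo -> agree -> echo
Conflict count: 0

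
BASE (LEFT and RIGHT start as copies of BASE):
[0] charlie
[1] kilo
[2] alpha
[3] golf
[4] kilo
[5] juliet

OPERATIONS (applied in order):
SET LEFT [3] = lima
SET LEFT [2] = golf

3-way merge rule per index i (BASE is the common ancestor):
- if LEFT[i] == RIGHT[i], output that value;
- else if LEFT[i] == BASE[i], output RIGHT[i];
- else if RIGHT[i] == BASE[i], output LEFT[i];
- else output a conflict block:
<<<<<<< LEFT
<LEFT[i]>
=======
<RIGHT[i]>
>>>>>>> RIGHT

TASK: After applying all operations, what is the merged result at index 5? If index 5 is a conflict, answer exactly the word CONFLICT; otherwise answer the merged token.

Answer: juliet

Derivation:
Final LEFT:  [charlie, kilo, golf, lima, kilo, juliet]
Final RIGHT: [charlie, kilo, alpha, golf, kilo, juliet]
i=0: L=charlie R=charlie -> agree -> charlie
i=1: L=kilo R=kilo -> agree -> kilo
i=2: L=golf, R=alpha=BASE -> take LEFT -> golf
i=3: L=lima, R=golf=BASE -> take LEFT -> lima
i=4: L=kilo R=kilo -> agree -> kilo
i=5: L=juliet R=juliet -> agree -> juliet
Index 5 -> juliet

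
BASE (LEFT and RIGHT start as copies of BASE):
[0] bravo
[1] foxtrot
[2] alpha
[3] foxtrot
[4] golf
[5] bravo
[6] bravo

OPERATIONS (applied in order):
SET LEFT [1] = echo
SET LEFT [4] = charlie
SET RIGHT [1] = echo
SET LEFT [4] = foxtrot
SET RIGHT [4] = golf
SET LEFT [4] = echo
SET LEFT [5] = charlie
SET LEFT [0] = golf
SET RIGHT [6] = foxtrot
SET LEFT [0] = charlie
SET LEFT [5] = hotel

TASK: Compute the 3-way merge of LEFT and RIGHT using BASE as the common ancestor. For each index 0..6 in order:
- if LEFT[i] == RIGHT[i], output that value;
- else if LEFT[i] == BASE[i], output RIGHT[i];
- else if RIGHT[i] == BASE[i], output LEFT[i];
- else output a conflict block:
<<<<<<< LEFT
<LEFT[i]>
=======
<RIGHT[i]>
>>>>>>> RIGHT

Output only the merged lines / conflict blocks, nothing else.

Answer: charlie
echo
alpha
foxtrot
echo
hotel
foxtrot

Derivation:
Final LEFT:  [charlie, echo, alpha, foxtrot, echo, hotel, bravo]
Final RIGHT: [bravo, echo, alpha, foxtrot, golf, bravo, foxtrot]
i=0: L=charlie, R=bravo=BASE -> take LEFT -> charlie
i=1: L=echo R=echo -> agree -> echo
i=2: L=alpha R=alpha -> agree -> alpha
i=3: L=foxtrot R=foxtrot -> agree -> foxtrot
i=4: L=echo, R=golf=BASE -> take LEFT -> echo
i=5: L=hotel, R=bravo=BASE -> take LEFT -> hotel
i=6: L=bravo=BASE, R=foxtrot -> take RIGHT -> foxtrot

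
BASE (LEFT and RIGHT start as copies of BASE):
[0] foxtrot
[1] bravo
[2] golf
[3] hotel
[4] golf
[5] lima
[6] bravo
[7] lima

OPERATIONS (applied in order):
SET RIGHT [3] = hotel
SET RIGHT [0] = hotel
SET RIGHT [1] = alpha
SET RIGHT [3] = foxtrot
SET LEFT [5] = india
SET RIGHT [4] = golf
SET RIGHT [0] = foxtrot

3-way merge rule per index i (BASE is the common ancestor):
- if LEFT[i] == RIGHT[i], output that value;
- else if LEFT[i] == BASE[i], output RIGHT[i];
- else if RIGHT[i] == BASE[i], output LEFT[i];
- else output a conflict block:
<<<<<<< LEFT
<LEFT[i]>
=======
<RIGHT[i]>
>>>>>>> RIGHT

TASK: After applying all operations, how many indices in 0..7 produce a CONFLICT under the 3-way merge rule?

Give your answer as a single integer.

Final LEFT:  [foxtrot, bravo, golf, hotel, golf, india, bravo, lima]
Final RIGHT: [foxtrot, alpha, golf, foxtrot, golf, lima, bravo, lima]
i=0: L=foxtrot R=foxtrot -> agree -> foxtrot
i=1: L=bravo=BASE, R=alpha -> take RIGHT -> alpha
i=2: L=golf R=golf -> agree -> golf
i=3: L=hotel=BASE, R=foxtrot -> take RIGHT -> foxtrot
i=4: L=golf R=golf -> agree -> golf
i=5: L=india, R=lima=BASE -> take LEFT -> india
i=6: L=bravo R=bravo -> agree -> bravo
i=7: L=lima R=lima -> agree -> lima
Conflict count: 0

Answer: 0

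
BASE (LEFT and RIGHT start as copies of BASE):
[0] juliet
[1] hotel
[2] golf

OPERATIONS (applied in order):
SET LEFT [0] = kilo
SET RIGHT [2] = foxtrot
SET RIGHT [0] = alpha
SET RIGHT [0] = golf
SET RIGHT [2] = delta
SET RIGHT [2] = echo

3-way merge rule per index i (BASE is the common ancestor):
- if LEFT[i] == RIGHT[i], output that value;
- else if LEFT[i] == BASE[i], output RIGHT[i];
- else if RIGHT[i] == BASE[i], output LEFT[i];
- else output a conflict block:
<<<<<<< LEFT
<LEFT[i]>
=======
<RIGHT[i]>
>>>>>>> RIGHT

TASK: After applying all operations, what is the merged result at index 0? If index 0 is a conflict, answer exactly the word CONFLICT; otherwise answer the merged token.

Answer: CONFLICT

Derivation:
Final LEFT:  [kilo, hotel, golf]
Final RIGHT: [golf, hotel, echo]
i=0: BASE=juliet L=kilo R=golf all differ -> CONFLICT
i=1: L=hotel R=hotel -> agree -> hotel
i=2: L=golf=BASE, R=echo -> take RIGHT -> echo
Index 0 -> CONFLICT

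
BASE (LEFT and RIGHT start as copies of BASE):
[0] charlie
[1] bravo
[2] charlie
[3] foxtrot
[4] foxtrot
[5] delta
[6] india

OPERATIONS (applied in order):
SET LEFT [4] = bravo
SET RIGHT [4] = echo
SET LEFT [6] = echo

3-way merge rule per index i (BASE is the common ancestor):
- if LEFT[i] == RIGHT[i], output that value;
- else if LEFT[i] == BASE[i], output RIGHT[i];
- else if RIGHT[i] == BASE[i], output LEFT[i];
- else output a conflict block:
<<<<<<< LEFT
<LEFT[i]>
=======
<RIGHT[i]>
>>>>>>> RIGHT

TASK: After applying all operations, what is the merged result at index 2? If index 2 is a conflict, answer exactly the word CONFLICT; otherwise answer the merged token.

Answer: charlie

Derivation:
Final LEFT:  [charlie, bravo, charlie, foxtrot, bravo, delta, echo]
Final RIGHT: [charlie, bravo, charlie, foxtrot, echo, delta, india]
i=0: L=charlie R=charlie -> agree -> charlie
i=1: L=bravo R=bravo -> agree -> bravo
i=2: L=charlie R=charlie -> agree -> charlie
i=3: L=foxtrot R=foxtrot -> agree -> foxtrot
i=4: BASE=foxtrot L=bravo R=echo all differ -> CONFLICT
i=5: L=delta R=delta -> agree -> delta
i=6: L=echo, R=india=BASE -> take LEFT -> echo
Index 2 -> charlie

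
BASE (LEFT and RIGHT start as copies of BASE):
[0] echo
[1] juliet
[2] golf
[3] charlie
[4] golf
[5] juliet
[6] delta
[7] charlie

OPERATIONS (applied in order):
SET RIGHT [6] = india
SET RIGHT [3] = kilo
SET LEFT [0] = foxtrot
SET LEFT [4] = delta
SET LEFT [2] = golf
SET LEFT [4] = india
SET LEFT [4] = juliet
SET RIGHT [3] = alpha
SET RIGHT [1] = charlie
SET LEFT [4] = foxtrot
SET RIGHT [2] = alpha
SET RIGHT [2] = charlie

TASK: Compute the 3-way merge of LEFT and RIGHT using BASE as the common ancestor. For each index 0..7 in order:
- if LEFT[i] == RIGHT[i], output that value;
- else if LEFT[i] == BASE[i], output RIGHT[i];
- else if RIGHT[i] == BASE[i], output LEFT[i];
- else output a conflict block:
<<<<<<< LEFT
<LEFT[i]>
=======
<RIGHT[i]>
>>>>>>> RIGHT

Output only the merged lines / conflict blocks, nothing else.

Answer: foxtrot
charlie
charlie
alpha
foxtrot
juliet
india
charlie

Derivation:
Final LEFT:  [foxtrot, juliet, golf, charlie, foxtrot, juliet, delta, charlie]
Final RIGHT: [echo, charlie, charlie, alpha, golf, juliet, india, charlie]
i=0: L=foxtrot, R=echo=BASE -> take LEFT -> foxtrot
i=1: L=juliet=BASE, R=charlie -> take RIGHT -> charlie
i=2: L=golf=BASE, R=charlie -> take RIGHT -> charlie
i=3: L=charlie=BASE, R=alpha -> take RIGHT -> alpha
i=4: L=foxtrot, R=golf=BASE -> take LEFT -> foxtrot
i=5: L=juliet R=juliet -> agree -> juliet
i=6: L=delta=BASE, R=india -> take RIGHT -> india
i=7: L=charlie R=charlie -> agree -> charlie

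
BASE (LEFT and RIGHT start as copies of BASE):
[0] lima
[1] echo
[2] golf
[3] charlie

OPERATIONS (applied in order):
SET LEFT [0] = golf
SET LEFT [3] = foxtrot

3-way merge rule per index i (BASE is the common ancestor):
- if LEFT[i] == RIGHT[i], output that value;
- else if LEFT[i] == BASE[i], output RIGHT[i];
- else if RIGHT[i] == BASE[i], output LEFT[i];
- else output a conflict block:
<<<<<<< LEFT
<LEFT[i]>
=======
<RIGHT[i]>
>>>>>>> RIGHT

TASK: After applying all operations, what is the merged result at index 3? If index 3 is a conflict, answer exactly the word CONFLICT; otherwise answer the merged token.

Final LEFT:  [golf, echo, golf, foxtrot]
Final RIGHT: [lima, echo, golf, charlie]
i=0: L=golf, R=lima=BASE -> take LEFT -> golf
i=1: L=echo R=echo -> agree -> echo
i=2: L=golf R=golf -> agree -> golf
i=3: L=foxtrot, R=charlie=BASE -> take LEFT -> foxtrot
Index 3 -> foxtrot

Answer: foxtrot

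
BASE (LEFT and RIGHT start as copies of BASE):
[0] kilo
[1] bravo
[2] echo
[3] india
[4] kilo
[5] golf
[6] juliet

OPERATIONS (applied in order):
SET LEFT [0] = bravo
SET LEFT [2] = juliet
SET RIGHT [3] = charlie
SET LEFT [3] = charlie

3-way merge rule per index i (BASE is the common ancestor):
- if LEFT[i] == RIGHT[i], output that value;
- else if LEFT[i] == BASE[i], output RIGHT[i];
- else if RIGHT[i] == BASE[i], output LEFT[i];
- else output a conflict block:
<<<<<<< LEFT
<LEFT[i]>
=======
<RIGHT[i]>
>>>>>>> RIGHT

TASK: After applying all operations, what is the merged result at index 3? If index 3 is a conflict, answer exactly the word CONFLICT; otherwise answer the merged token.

Answer: charlie

Derivation:
Final LEFT:  [bravo, bravo, juliet, charlie, kilo, golf, juliet]
Final RIGHT: [kilo, bravo, echo, charlie, kilo, golf, juliet]
i=0: L=bravo, R=kilo=BASE -> take LEFT -> bravo
i=1: L=bravo R=bravo -> agree -> bravo
i=2: L=juliet, R=echo=BASE -> take LEFT -> juliet
i=3: L=charlie R=charlie -> agree -> charlie
i=4: L=kilo R=kilo -> agree -> kilo
i=5: L=golf R=golf -> agree -> golf
i=6: L=juliet R=juliet -> agree -> juliet
Index 3 -> charlie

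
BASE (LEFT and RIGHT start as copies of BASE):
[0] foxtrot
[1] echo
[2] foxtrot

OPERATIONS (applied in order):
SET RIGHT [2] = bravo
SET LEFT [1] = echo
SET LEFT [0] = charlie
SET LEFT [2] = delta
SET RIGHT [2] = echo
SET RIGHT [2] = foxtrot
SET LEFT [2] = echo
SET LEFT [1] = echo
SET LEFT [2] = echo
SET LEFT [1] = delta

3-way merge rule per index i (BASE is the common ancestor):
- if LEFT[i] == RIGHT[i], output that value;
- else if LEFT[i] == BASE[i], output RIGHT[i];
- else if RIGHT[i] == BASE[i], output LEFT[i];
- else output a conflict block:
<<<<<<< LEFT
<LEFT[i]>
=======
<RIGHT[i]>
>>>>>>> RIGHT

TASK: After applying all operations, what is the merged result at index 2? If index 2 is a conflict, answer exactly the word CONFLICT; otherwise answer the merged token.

Answer: echo

Derivation:
Final LEFT:  [charlie, delta, echo]
Final RIGHT: [foxtrot, echo, foxtrot]
i=0: L=charlie, R=foxtrot=BASE -> take LEFT -> charlie
i=1: L=delta, R=echo=BASE -> take LEFT -> delta
i=2: L=echo, R=foxtrot=BASE -> take LEFT -> echo
Index 2 -> echo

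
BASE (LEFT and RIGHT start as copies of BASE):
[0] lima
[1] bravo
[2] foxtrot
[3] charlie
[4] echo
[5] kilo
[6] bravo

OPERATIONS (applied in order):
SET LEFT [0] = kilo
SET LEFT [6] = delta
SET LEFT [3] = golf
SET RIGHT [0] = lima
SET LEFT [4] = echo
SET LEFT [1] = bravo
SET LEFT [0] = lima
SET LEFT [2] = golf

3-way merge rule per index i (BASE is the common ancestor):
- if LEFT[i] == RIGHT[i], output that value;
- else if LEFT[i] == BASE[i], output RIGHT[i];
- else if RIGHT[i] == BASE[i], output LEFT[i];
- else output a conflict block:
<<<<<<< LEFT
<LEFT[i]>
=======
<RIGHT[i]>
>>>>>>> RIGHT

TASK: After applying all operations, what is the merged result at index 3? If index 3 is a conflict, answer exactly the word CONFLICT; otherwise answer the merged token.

Final LEFT:  [lima, bravo, golf, golf, echo, kilo, delta]
Final RIGHT: [lima, bravo, foxtrot, charlie, echo, kilo, bravo]
i=0: L=lima R=lima -> agree -> lima
i=1: L=bravo R=bravo -> agree -> bravo
i=2: L=golf, R=foxtrot=BASE -> take LEFT -> golf
i=3: L=golf, R=charlie=BASE -> take LEFT -> golf
i=4: L=echo R=echo -> agree -> echo
i=5: L=kilo R=kilo -> agree -> kilo
i=6: L=delta, R=bravo=BASE -> take LEFT -> delta
Index 3 -> golf

Answer: golf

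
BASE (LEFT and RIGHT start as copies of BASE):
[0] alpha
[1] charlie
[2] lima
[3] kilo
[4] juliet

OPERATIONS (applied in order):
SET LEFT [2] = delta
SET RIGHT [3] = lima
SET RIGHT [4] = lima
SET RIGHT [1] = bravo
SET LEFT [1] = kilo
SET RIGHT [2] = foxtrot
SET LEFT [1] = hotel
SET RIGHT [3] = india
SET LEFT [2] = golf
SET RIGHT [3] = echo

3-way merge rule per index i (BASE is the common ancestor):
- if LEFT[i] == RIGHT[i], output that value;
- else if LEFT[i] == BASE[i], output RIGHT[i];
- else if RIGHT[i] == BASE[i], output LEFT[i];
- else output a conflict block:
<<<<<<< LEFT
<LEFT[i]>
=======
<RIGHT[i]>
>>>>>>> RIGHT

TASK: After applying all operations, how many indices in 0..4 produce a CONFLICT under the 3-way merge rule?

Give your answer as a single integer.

Answer: 2

Derivation:
Final LEFT:  [alpha, hotel, golf, kilo, juliet]
Final RIGHT: [alpha, bravo, foxtrot, echo, lima]
i=0: L=alpha R=alpha -> agree -> alpha
i=1: BASE=charlie L=hotel R=bravo all differ -> CONFLICT
i=2: BASE=lima L=golf R=foxtrot all differ -> CONFLICT
i=3: L=kilo=BASE, R=echo -> take RIGHT -> echo
i=4: L=juliet=BASE, R=lima -> take RIGHT -> lima
Conflict count: 2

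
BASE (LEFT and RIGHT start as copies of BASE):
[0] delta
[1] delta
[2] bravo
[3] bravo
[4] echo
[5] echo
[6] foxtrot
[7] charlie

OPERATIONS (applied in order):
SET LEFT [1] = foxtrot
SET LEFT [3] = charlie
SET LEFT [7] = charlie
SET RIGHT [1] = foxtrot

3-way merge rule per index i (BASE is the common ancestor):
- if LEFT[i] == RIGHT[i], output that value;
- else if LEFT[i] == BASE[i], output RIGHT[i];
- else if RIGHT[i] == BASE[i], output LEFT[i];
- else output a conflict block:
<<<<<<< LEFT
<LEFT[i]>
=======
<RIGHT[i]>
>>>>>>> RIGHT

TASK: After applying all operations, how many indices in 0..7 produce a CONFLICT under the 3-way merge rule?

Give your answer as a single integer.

Final LEFT:  [delta, foxtrot, bravo, charlie, echo, echo, foxtrot, charlie]
Final RIGHT: [delta, foxtrot, bravo, bravo, echo, echo, foxtrot, charlie]
i=0: L=delta R=delta -> agree -> delta
i=1: L=foxtrot R=foxtrot -> agree -> foxtrot
i=2: L=bravo R=bravo -> agree -> bravo
i=3: L=charlie, R=bravo=BASE -> take LEFT -> charlie
i=4: L=echo R=echo -> agree -> echo
i=5: L=echo R=echo -> agree -> echo
i=6: L=foxtrot R=foxtrot -> agree -> foxtrot
i=7: L=charlie R=charlie -> agree -> charlie
Conflict count: 0

Answer: 0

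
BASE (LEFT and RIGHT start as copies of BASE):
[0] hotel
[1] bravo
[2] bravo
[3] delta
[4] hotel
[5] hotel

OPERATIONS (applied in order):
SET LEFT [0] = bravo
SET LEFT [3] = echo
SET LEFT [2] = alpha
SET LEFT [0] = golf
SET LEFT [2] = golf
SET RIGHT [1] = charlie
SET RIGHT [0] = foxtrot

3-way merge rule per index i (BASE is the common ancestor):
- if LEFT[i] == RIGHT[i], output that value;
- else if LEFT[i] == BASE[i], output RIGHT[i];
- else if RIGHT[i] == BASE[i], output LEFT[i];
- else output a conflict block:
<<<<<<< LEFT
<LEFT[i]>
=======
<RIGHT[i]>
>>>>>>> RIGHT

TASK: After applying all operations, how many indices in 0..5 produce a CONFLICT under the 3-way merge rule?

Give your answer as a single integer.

Final LEFT:  [golf, bravo, golf, echo, hotel, hotel]
Final RIGHT: [foxtrot, charlie, bravo, delta, hotel, hotel]
i=0: BASE=hotel L=golf R=foxtrot all differ -> CONFLICT
i=1: L=bravo=BASE, R=charlie -> take RIGHT -> charlie
i=2: L=golf, R=bravo=BASE -> take LEFT -> golf
i=3: L=echo, R=delta=BASE -> take LEFT -> echo
i=4: L=hotel R=hotel -> agree -> hotel
i=5: L=hotel R=hotel -> agree -> hotel
Conflict count: 1

Answer: 1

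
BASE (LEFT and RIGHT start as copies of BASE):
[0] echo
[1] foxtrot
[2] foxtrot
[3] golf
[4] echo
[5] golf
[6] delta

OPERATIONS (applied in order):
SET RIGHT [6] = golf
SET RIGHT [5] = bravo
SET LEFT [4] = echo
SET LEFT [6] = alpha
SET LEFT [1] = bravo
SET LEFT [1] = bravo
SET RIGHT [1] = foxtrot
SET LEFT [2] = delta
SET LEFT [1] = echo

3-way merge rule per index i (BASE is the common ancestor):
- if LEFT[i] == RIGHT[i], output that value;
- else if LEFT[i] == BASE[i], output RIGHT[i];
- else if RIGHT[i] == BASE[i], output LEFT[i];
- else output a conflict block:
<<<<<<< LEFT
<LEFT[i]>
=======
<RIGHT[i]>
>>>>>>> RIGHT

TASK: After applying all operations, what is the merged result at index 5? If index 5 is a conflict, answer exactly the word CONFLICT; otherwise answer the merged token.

Final LEFT:  [echo, echo, delta, golf, echo, golf, alpha]
Final RIGHT: [echo, foxtrot, foxtrot, golf, echo, bravo, golf]
i=0: L=echo R=echo -> agree -> echo
i=1: L=echo, R=foxtrot=BASE -> take LEFT -> echo
i=2: L=delta, R=foxtrot=BASE -> take LEFT -> delta
i=3: L=golf R=golf -> agree -> golf
i=4: L=echo R=echo -> agree -> echo
i=5: L=golf=BASE, R=bravo -> take RIGHT -> bravo
i=6: BASE=delta L=alpha R=golf all differ -> CONFLICT
Index 5 -> bravo

Answer: bravo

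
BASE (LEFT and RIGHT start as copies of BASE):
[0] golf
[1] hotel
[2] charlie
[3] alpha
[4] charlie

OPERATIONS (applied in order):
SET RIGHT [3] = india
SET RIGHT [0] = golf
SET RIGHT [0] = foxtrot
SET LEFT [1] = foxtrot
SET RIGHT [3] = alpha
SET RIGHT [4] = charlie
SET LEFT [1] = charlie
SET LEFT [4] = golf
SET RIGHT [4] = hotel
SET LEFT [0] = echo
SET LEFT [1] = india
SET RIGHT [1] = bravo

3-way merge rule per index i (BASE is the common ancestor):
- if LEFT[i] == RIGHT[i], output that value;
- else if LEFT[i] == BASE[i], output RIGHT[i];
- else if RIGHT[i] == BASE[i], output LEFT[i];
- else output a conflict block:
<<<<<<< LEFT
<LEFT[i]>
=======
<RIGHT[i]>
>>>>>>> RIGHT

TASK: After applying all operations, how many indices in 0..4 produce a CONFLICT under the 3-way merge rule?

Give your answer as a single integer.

Final LEFT:  [echo, india, charlie, alpha, golf]
Final RIGHT: [foxtrot, bravo, charlie, alpha, hotel]
i=0: BASE=golf L=echo R=foxtrot all differ -> CONFLICT
i=1: BASE=hotel L=india R=bravo all differ -> CONFLICT
i=2: L=charlie R=charlie -> agree -> charlie
i=3: L=alpha R=alpha -> agree -> alpha
i=4: BASE=charlie L=golf R=hotel all differ -> CONFLICT
Conflict count: 3

Answer: 3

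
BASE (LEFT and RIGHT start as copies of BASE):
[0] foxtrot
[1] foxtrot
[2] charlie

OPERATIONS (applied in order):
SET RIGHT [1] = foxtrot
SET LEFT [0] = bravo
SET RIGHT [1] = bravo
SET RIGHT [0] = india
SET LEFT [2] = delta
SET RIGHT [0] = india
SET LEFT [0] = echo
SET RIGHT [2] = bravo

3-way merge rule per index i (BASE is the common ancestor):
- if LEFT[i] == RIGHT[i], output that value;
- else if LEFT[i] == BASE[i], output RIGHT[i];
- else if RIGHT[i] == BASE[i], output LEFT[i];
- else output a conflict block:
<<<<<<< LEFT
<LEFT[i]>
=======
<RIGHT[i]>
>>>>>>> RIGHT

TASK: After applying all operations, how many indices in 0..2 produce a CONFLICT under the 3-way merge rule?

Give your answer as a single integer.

Final LEFT:  [echo, foxtrot, delta]
Final RIGHT: [india, bravo, bravo]
i=0: BASE=foxtrot L=echo R=india all differ -> CONFLICT
i=1: L=foxtrot=BASE, R=bravo -> take RIGHT -> bravo
i=2: BASE=charlie L=delta R=bravo all differ -> CONFLICT
Conflict count: 2

Answer: 2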